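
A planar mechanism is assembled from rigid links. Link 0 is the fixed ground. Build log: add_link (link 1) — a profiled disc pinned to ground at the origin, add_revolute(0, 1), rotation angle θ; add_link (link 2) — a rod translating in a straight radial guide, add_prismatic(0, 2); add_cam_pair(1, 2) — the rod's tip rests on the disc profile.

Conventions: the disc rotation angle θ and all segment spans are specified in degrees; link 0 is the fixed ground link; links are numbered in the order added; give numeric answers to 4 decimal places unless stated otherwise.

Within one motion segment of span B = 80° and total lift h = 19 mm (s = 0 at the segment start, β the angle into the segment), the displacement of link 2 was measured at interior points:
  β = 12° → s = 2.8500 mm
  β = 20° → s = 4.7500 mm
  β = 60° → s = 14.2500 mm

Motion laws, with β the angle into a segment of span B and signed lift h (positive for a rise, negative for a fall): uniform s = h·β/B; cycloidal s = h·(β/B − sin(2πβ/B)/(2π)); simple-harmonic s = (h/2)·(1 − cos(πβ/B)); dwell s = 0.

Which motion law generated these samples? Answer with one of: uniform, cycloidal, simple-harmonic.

candidates at β/B = r: uniform s = h·r (linear in β); cycloidal s = h·(r − sin(2πr)/(2π)); simple-harmonic s = (h/2)(1 − cos(πr))
β=12°: printed 2.8500 | uniform 2.8500, cycloidal 0.4036, simple-harmonic 1.0354
β=20°: printed 4.7500 | uniform 4.7500, cycloidal 1.7261, simple-harmonic 2.7825
β=60°: printed 14.2500 | uniform 14.2500, cycloidal 17.2739, simple-harmonic 16.2175
only one law matches every sample → uniform

uniform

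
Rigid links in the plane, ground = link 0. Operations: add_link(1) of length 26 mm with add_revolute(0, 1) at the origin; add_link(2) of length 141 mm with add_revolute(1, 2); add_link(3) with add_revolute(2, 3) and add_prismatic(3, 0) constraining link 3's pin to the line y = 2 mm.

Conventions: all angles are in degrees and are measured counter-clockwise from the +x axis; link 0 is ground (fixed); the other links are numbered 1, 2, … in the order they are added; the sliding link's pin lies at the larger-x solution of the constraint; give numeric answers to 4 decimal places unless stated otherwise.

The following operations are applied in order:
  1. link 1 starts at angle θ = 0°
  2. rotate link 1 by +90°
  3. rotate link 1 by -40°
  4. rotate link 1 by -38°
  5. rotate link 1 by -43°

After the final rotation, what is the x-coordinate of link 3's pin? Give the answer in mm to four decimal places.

geometry: r = 26 mm, L = 141 mm, e = 2 mm; θ starts at 0°
rotate link 1 by +90°: θ ← 0° +90° = 90°
rotate link 1 by -40°: θ ← 90° -40° = 50°
rotate link 1 by -38°: θ ← 50° -38° = 12°
rotate link 1 by -43°: θ ← 12° -43° = -31°
crank pin P = (r cos θ, r sin θ) = (22.286350, -13.390990)
h = r sin θ − e = -13.390990 − 2 = -15.390990
x = r cos θ + √(L² − h²) = 22.286350 + 140.157474 = 162.443823

162.4438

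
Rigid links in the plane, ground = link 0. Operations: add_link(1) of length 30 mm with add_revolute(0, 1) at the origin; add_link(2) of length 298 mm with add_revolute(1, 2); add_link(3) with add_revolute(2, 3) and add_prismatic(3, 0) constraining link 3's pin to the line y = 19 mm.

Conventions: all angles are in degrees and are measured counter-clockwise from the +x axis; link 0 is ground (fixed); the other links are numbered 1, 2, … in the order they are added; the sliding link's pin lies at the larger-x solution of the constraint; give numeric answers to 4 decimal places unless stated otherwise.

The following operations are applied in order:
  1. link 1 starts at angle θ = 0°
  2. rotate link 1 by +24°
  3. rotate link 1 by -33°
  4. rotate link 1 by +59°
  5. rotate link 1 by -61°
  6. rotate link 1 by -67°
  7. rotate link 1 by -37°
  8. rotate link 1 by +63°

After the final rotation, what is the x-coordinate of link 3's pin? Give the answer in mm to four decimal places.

geometry: r = 30 mm, L = 298 mm, e = 19 mm; θ starts at 0°
rotate link 1 by +24°: θ ← 0° +24° = 24°
rotate link 1 by -33°: θ ← 24° -33° = -9°
rotate link 1 by +59°: θ ← -9° +59° = 50°
rotate link 1 by -61°: θ ← 50° -61° = -11°
rotate link 1 by -67°: θ ← -11° -67° = -78°
rotate link 1 by -37°: θ ← -78° -37° = -115°
rotate link 1 by +63°: θ ← -115° +63° = -52°
crank pin P = (r cos θ, r sin θ) = (18.469844, -23.640323)
h = r sin θ − e = -23.640323 − 19 = -42.640323
x = r cos θ + √(L² − h²) = 18.469844 + 294.933557 = 313.403401

313.4034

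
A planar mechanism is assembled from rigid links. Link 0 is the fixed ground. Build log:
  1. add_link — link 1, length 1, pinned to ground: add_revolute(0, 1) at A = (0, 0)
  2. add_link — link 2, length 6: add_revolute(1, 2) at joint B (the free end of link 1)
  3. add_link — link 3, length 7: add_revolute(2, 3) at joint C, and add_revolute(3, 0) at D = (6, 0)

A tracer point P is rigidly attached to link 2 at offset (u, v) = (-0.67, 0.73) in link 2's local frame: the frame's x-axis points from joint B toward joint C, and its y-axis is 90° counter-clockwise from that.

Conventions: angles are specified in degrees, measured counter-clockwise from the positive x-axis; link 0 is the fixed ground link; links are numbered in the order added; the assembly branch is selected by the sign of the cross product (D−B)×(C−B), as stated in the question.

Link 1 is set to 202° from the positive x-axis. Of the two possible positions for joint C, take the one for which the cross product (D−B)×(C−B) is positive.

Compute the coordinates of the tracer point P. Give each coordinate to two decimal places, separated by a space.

A=(0,0), D=(6.00,0)
B = A + 1.00·(cos202°, sin202°) = (-0.9272, -0.3746)
|BD| = 6.9373
circle(B,6.00) ∩ circle(D,7.00): a=2.5317, h=5.4397
  candidates: C₊=(1.3071,5.1939) cross=37.737; C₋=(1.8946,-5.6697) cross=-37.737
  branch + wants cross > 0 → take C=(1.3071,5.1939) (cross=37.737)
ex = (C−B)/|BC| = (0.3724,0.9281); ey = (-0.9281,0.3724)
P = B + -0.67·ex + 0.73·ey = (-1.8542,-0.7246)

-1.85 -0.72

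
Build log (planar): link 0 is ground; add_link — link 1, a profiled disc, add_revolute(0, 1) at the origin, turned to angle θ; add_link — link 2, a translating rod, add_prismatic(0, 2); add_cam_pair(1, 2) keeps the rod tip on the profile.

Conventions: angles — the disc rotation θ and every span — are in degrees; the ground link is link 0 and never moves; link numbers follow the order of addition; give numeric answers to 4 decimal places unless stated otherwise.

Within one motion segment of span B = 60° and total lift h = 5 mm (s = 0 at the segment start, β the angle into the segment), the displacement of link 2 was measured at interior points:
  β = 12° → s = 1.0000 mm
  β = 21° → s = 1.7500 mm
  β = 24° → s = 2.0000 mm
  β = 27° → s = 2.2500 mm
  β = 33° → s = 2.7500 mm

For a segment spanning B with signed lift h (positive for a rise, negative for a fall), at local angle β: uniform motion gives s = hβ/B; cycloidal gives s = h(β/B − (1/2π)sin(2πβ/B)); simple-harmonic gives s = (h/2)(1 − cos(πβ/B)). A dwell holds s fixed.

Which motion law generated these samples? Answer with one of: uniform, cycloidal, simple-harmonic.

candidates at β/B = r: uniform s = h·r (linear in β); cycloidal s = h·(r − sin(2πr)/(2π)); simple-harmonic s = (h/2)(1 − cos(πr))
β=12°: printed 1.0000 | uniform 1.0000, cycloidal 0.2432, simple-harmonic 0.4775
β=21°: printed 1.7500 | uniform 1.7500, cycloidal 1.1062, simple-harmonic 1.3650
β=24°: printed 2.0000 | uniform 2.0000, cycloidal 1.5323, simple-harmonic 1.7275
β=27°: printed 2.2500 | uniform 2.2500, cycloidal 2.0041, simple-harmonic 2.1089
β=33°: printed 2.7500 | uniform 2.7500, cycloidal 2.9959, simple-harmonic 2.8911
only one law matches every sample → uniform

uniform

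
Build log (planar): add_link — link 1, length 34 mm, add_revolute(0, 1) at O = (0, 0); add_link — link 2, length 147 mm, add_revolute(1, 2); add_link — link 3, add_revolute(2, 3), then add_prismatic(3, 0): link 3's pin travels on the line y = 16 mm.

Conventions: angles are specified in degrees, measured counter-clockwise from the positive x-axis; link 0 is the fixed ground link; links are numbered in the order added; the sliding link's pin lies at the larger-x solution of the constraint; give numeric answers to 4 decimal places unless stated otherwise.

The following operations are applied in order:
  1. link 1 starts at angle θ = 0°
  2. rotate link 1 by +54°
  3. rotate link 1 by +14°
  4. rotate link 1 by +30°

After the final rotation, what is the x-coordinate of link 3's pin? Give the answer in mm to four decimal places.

geometry: r = 34 mm, L = 147 mm, e = 16 mm; θ starts at 0°
rotate link 1 by +54°: θ ← 0° +54° = 54°
rotate link 1 by +14°: θ ← 54° +14° = 68°
rotate link 1 by +30°: θ ← 68° +30° = 98°
crank pin P = (r cos θ, r sin θ) = (-4.731885, 33.669114)
h = r sin θ − e = 33.669114 − 16 = 17.669114
x = r cos θ + √(L² − h²) = -4.731885 + 145.934240 = 141.202355

141.2024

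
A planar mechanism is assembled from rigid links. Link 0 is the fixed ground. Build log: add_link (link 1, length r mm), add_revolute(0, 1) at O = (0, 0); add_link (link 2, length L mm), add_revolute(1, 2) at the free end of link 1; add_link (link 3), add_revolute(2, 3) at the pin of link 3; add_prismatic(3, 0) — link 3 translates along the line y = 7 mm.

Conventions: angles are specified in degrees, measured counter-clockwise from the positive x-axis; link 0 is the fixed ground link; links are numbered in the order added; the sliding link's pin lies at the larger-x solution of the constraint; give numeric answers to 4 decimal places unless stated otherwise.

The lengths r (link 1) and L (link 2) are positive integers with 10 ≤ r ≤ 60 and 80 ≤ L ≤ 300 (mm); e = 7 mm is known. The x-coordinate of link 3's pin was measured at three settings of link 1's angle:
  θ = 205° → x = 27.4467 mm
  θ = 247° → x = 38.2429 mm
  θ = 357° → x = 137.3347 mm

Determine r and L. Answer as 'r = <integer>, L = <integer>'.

constraint per measurement: (x − r cos θ)² + (r sin θ − e)² = L²
subtracting the θ₁ and θ₂ equations cancels the r² and L² terms:
r = (x₁² − x₂²) / (2[(x₁cos θ₁ + e sin θ₁) − (x₂cos θ₂ + e sin θ₂)]) = 55.0000 → r = 55
L² = (x₁ − r cos θ₁)² + (r sin θ₁ − e)² = 6889.0048 → L = 83.0000 → L = 83
check at θ₃=357°: x = 137.3347 (printed 137.3347) ✓

r = 55, L = 83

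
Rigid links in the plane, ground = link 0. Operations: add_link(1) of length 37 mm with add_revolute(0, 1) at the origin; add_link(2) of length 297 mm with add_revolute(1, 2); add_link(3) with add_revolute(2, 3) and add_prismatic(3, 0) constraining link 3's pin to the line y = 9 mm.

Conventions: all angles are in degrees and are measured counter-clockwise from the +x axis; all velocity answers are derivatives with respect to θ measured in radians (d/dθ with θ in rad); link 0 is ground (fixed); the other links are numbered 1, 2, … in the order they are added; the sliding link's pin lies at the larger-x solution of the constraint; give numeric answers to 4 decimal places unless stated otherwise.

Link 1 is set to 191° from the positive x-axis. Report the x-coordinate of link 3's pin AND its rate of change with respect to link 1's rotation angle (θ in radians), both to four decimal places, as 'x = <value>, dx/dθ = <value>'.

geometry: r = 37 mm, L = 297 mm, e = 9 mm
crank pin P = (r cos θ, r sin θ) = (-36.320206, -7.059933)
h = r sin θ − e = -7.059933 − 9 = -16.059933
x = r cos θ + √(L² − h²) = -36.320206 + 296.565471 = 260.245265
dx/dθ = −r sin θ − h·r cos θ/√(L² − h²) (θ in radians; h = -16.059933) = 5.093082

x = 260.2453, dx/dθ = 5.0931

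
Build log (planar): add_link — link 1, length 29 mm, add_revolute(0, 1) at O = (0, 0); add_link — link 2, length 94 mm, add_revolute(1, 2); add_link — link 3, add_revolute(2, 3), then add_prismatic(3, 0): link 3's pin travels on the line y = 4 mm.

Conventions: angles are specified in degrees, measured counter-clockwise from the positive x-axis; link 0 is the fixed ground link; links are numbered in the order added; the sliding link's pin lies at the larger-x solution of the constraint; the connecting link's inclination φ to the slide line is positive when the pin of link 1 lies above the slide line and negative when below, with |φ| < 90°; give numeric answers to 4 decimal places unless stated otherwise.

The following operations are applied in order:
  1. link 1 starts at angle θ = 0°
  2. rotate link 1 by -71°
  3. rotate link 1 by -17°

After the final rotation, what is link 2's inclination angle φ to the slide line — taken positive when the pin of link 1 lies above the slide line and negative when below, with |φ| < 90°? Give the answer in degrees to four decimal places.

geometry: r = 29 mm, L = 94 mm, e = 4 mm; θ starts at 0°
rotate link 1 by -71°: θ ← 0° -71° = -71°
rotate link 1 by -17°: θ ← -71° -17° = -88°
h = r sin θ − e = -28.982334 − 4 = -32.982334
sin φ = h / L = -32.982334 / 94 = -0.35087589
φ = arcsin(-0.35087589) = -20.540898°

-20.5409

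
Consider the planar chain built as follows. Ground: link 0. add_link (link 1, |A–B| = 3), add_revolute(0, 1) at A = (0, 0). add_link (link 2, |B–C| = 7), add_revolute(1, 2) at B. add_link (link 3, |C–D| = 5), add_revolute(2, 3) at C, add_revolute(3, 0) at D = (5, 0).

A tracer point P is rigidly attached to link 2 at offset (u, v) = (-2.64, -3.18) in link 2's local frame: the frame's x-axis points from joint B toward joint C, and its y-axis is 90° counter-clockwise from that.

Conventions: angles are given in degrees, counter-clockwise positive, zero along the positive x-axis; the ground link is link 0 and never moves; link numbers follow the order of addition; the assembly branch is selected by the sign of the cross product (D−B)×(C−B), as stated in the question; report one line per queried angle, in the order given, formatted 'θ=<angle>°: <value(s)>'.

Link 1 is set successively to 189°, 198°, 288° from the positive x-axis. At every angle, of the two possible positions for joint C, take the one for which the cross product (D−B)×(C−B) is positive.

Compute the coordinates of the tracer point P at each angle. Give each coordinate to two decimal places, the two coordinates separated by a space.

A=(0,0), D=(5.00,0)
θ=189°: B = A + 3.00·(cos189°, sin189°) = (-2.9631, -0.4693)
θ=189°: |BD| = 7.9769
θ=189°: circle(B,7.00) ∩ circle(D,5.00): a=5.4928, h=4.3393
θ=189°:   candidates: C₊=(2.2649,4.1856) cross=34.614; C₋=(2.7755,-4.4779) cross=-34.614
θ=189°:   branch + wants cross > 0 → take C=(2.2649,4.1856) (cross=34.614)
θ=189°: ex = (C−B)/|BC| = (0.7469,0.6650); ey = (-0.6650,0.7469)
θ=189°: P = B + -2.64·ex + -3.18·ey = (-2.8201,-4.5999)
θ=198°: B = A + 3.00·(cos198°, sin198°) = (-2.8532, -0.9271)
θ=198°: |BD| = 7.9077
θ=198°: circle(B,7.00) ∩ circle(D,5.00): a=5.4714, h=4.3663
θ=198°:   candidates: C₊=(2.0686,4.0505) cross=34.527; C₋=(3.0923,-4.6218) cross=-34.527
θ=198°:   branch + wants cross > 0 → take C=(2.0686,4.0505) (cross=34.527)
θ=198°: ex = (C−B)/|BC| = (0.7031,0.7111); ey = (-0.7111,0.7031)
θ=198°: P = B + -2.64·ex + -3.18·ey = (-2.4481,-5.0402)
θ=288°: B = A + 3.00·(cos288°, sin288°) = (0.9271, -2.8532)
θ=288°: |BD| = 4.9729
θ=288°: circle(B,7.00) ∩ circle(D,5.00): a=4.8995, h=4.9995
θ=288°:   candidates: C₊=(2.0715,4.0526) cross=24.862; C₋=(7.8083,-4.1368) cross=-24.862
θ=288°:   branch + wants cross > 0 → take C=(2.0715,4.0526) (cross=24.862)
θ=288°: ex = (C−B)/|BC| = (0.1635,0.9865); ey = (-0.9865,0.1635)
θ=288°: P = B + -2.64·ex + -3.18·ey = (3.6326,-5.9776)

θ=189°: -2.82 -4.60
θ=198°: -2.45 -5.04
θ=288°: 3.63 -5.98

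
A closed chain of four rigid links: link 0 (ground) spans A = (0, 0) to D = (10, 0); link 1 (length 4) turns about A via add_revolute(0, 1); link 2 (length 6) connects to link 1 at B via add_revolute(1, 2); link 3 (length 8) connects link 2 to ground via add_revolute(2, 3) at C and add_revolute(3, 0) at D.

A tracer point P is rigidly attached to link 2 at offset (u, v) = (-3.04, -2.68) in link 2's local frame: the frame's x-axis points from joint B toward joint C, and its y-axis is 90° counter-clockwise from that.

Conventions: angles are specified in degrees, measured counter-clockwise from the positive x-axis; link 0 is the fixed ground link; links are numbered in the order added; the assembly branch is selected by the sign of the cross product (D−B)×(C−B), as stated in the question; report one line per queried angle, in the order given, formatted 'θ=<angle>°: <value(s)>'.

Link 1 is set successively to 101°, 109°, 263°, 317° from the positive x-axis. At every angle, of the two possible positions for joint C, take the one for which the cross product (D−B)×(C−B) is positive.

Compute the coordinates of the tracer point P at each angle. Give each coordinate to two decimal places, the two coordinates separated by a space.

A=(0,0), D=(10.00,0)
θ=101°: B = A + 4.00·(cos101°, sin101°) = (-0.7632, 3.9265)
θ=101°: |BD| = 11.4571
θ=101°: circle(B,6.00) ∩ circle(D,8.00): a=4.5066, h=3.9611
θ=101°:   candidates: C₊=(4.8280,6.1033) cross=45.383; C₋=(2.1129,-1.3392) cross=-45.383
θ=101°:   branch + wants cross > 0 → take C=(4.8280,6.1033) (cross=45.383)
θ=101°: ex = (C−B)/|BC| = (0.9319,0.3628); ey = (-0.3628,0.9319)
θ=101°: P = B + -3.04·ex + -2.68·ey = (-2.6238,0.3262)
θ=109°: B = A + 4.00·(cos109°, sin109°) = (-1.3023, 3.7821)
θ=109°: |BD| = 11.9183
θ=109°: circle(B,6.00) ∩ circle(D,8.00): a=4.7845, h=3.6206
θ=109°:   candidates: C₊=(4.3839,5.6973) cross=43.151; C₋=(2.0860,-1.1697) cross=-43.151
θ=109°:   branch + wants cross > 0 → take C=(4.3839,5.6973) (cross=43.151)
θ=109°: ex = (C−B)/|BC| = (0.9477,0.3192); ey = (-0.3192,0.9477)
θ=109°: P = B + -3.04·ex + -2.68·ey = (-3.3278,0.2719)
θ=263°: B = A + 4.00·(cos263°, sin263°) = (-0.4875, -3.9702)
θ=263°: |BD| = 11.2138
θ=263°: circle(B,6.00) ∩ circle(D,8.00): a=4.3584, h=4.1236
θ=263°:   candidates: C₊=(2.1287,1.4294) cross=46.241; C₋=(5.0486,-6.2836) cross=-46.241
θ=263°:   branch + wants cross > 0 → take C=(2.1287,1.4294) (cross=46.241)
θ=263°: ex = (C−B)/|BC| = (0.4360,0.8999); ey = (-0.8999,0.4360)
θ=263°: P = B + -3.04·ex + -2.68·ey = (0.5988,-7.8745)
θ=317°: B = A + 4.00·(cos317°, sin317°) = (2.9254, -2.7280)
θ=317°: |BD| = 7.5823
θ=317°: circle(B,6.00) ∩ circle(D,8.00): a=1.9448, h=5.6761
θ=317°:   candidates: C₊=(2.6978,3.2677) cross=43.038; C₋=(6.7821,-7.3243) cross=-43.038
θ=317°:   branch + wants cross > 0 → take C=(2.6978,3.2677) (cross=43.038)
θ=317°: ex = (C−B)/|BC| = (-0.0379,0.9993); ey = (-0.9993,-0.0379)
θ=317°: P = B + -3.04·ex + -2.68·ey = (5.7188,-5.6641)

θ=101°: -2.62 0.33
θ=109°: -3.33 0.27
θ=263°: 0.60 -7.87
θ=317°: 5.72 -5.66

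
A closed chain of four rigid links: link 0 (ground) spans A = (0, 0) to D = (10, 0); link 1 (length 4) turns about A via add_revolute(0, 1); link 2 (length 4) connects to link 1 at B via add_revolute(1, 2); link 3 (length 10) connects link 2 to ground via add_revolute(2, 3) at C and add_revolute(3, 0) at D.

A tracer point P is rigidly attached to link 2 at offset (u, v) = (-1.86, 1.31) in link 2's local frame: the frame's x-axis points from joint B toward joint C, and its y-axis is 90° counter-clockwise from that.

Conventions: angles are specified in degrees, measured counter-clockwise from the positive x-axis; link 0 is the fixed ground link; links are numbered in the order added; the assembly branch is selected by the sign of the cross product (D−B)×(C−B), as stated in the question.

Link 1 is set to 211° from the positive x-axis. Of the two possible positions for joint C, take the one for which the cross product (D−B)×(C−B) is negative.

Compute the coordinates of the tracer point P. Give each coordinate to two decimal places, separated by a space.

A=(0,0), D=(10.00,0)
B = A + 4.00·(cos211°, sin211°) = (-3.4287, -2.0602)
|BD| = 13.5858
circle(B,4.00) ∩ circle(D,10.00): a=3.7014, h=1.5164
  candidates: C₊=(0.0000,-0.0000) cross=20.602; C₋=(0.4599,-2.9977) cross=-20.602
  branch - wants cross < 0 → take C=(0.4599,-2.9977) (cross=-20.602)
ex = (C−B)/|BC| = (0.9721,-0.2344); ey = (0.2344,0.9721)
P = B + -1.86·ex + 1.31·ey = (-4.9298,-0.3507)

-4.93 -0.35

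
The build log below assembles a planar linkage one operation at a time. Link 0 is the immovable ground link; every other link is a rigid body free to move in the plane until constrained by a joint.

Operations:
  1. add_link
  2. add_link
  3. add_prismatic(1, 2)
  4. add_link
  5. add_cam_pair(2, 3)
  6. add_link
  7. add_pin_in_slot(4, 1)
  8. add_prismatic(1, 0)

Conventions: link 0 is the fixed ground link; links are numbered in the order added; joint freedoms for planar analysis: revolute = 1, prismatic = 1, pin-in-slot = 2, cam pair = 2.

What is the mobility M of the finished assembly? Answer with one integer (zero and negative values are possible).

(L,J1,J2)=(1,0,0); link0 fixed
link1: (2,0,0)
link2: (3,0,0)
P 1-2 [J1]: (3,1,0)
link3: (4,1,0)
C 2-3 [J2]: (4,1,1)
link4: (5,1,1)
PS 4-1 [J2]: (5,1,2)
P 1-0 [J1]: (5,2,2)
Grübler: 3·4 − 2·2 − 2 = 6

M = 6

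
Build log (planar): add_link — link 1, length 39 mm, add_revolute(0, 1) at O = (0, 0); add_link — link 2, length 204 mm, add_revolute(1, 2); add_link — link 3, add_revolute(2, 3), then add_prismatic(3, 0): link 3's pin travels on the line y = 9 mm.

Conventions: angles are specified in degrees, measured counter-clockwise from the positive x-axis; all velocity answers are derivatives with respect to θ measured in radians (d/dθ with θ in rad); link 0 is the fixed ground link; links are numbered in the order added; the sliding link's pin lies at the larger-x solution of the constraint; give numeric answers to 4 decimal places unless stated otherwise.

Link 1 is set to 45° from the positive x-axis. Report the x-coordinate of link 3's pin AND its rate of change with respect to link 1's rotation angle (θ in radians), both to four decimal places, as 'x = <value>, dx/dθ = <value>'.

geometry: r = 39 mm, L = 204 mm, e = 9 mm
crank pin P = (r cos θ, r sin θ) = (27.577164, 27.577164)
h = r sin θ − e = 27.577164 − 9 = 18.577164
x = r cos θ + √(L² − h²) = 27.577164 + 203.152379 = 230.729543
dx/dθ = −r sin θ − h·r cos θ/√(L² − h²) (θ in radians; h = 18.577164) = -30.098944

x = 230.7295, dx/dθ = -30.0989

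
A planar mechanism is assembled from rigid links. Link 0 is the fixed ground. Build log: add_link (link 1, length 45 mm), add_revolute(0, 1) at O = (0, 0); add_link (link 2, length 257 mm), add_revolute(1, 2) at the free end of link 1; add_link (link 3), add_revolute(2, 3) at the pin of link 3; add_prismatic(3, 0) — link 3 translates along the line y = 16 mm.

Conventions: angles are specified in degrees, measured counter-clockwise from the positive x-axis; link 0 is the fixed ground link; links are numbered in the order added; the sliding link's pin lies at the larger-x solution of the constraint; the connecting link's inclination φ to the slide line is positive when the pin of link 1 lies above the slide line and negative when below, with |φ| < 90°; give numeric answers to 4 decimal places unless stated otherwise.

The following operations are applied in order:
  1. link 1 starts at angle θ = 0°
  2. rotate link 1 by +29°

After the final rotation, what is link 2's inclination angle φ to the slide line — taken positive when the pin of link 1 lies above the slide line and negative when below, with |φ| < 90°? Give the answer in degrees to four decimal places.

geometry: r = 45 mm, L = 257 mm, e = 16 mm; θ starts at 0°
rotate link 1 by +29°: θ ← 0° +29° = 29°
h = r sin θ − e = 21.816433 − 16 = 5.816433
sin φ = h / L = 5.816433 / 257 = 0.02263203
φ = arcsin(0.02263203) = 1.296831°

1.2968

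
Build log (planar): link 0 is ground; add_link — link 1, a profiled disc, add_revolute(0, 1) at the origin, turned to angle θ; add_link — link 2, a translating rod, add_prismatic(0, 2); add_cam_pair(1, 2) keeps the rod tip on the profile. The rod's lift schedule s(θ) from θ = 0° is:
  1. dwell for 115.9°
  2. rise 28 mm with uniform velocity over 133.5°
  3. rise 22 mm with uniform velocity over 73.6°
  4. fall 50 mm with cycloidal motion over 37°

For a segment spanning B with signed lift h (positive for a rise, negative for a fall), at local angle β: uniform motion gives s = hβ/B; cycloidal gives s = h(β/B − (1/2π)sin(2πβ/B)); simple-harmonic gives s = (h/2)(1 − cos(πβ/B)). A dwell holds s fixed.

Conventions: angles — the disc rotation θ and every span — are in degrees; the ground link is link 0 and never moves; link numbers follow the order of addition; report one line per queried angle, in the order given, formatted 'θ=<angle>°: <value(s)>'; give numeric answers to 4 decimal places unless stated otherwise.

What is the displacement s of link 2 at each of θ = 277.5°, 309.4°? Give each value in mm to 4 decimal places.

seg 1 [0°–115.9°] dwell: s stays 0.0000
seg 2 [115.9°–249.4°] uniform, h=28: full span → s += 28 → s = 28.0000
seg 3 [249.4°–323°] uniform, h=22: θ=277.5° here. β=28.1, B=73.6. 22·28.1/73.6 = 8.3995 → s = 36.3995
seg 3 [249.4°–323°] uniform, h=22: θ=309.4° here. β=60, B=73.6. 22·60/73.6 = 17.9348 → s = 45.9348

θ=277.5°: 36.3995
θ=309.4°: 45.9348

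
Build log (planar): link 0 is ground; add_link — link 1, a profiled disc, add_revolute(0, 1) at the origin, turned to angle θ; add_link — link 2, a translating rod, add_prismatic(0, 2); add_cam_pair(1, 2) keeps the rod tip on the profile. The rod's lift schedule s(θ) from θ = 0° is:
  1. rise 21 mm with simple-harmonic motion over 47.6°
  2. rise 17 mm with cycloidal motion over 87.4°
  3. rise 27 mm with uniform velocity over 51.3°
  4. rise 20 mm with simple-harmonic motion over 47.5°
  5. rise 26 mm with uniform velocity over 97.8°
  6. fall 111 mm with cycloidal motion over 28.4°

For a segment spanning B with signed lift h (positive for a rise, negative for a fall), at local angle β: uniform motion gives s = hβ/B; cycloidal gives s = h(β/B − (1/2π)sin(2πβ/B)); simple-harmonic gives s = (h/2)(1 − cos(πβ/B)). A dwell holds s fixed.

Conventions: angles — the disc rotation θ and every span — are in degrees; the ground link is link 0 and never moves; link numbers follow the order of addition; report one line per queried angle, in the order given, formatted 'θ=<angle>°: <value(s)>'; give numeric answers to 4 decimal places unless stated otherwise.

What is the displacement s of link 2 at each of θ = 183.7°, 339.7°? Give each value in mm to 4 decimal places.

seg 1 [0°–47.6°] simple-harmonic, h=21: full span → s += 21 → s = 21.0000
seg 2 [47.6°–135°] cycloidal, h=17: full span → s += 17 → s = 38.0000
seg 3 [135°–186.3°] uniform, h=27: θ=183.7° here. β=48.7, B=51.3. 27·48.7/51.3 = 25.6316 → s = 63.6316
seg 3 [135°–186.3°] uniform, h=27: full span → s += 27 → s = 65.0000
seg 4 [186.3°–233.8°] simple-harmonic, h=20: full span → s += 20 → s = 85.0000
seg 5 [233.8°–331.6°] uniform, h=26: full span → s += 26 → s = 111.0000
seg 6 [331.6°–360°] cycloidal, h=-111: θ=339.7° here. β=8.1, B=28.4. -111·(0.2852 − sin(2π·0.2852)/(2π)) = -14.4228 → s = 96.5772

θ=183.7°: 63.6316
θ=339.7°: 96.5772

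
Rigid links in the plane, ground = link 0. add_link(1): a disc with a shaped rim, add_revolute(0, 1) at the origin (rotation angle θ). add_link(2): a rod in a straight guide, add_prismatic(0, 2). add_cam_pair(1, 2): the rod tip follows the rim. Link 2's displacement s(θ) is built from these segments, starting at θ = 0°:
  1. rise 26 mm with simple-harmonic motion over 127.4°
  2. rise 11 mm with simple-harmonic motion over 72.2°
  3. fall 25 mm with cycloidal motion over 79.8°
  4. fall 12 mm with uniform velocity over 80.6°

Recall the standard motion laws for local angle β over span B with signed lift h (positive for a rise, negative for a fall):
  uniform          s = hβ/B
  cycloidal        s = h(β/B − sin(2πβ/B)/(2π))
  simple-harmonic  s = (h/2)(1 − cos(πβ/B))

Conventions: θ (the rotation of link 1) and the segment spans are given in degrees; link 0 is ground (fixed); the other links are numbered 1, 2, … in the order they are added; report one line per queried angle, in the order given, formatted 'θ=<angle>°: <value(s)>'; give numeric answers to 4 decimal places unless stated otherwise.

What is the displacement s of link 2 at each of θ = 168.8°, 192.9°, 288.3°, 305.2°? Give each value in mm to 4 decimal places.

segment 1 (0° to 127.4°, simple-harmonic, h = 26) is passed completely: s = 0.0000 + (26) = 26.0000
θ = 168.8° falls in segment 2 (127.4° to 199.6°, simple-harmonic, h = 11): β = 168.8 − 127.4 = 41.4°, B = 72.2°; Δs = 11/2·(1 − cos(π·0.5734)) = 6.7572; s = 26.0000 + 6.7572 = 32.7572
θ = 192.9° falls in segment 2 (127.4° to 199.6°, simple-harmonic, h = 11): β = 192.9 − 127.4 = 65.5°, B = 72.2°; Δs = 11/2·(1 − cos(π·0.9072)) = 10.7679; s = 26.0000 + 10.7679 = 36.7679
segment 2 (127.4° to 199.6°, simple-harmonic, h = 11) is passed completely: s = 26.0000 + (11) = 37.0000
segment 3 (199.6° to 279.4°, cycloidal, h = -25) is passed completely: s = 37.0000 + (-25) = 12.0000
θ = 288.3° falls in segment 4 (279.4° to 360°, uniform, h = -12): β = 288.3 − 279.4 = 8.9°, B = 80.6°; Δs = -12·8.9/80.6 = -1.3251; s = 12.0000 − 1.3251 = 10.6749
θ = 305.2° falls in segment 4 (279.4° to 360°, uniform, h = -12): β = 305.2 − 279.4 = 25.8°, B = 80.6°; Δs = -12·25.8/80.6 = -3.8412; s = 12.0000 − 3.8412 = 8.1588

θ=168.8°: 32.7572
θ=192.9°: 36.7679
θ=288.3°: 10.6749
θ=305.2°: 8.1588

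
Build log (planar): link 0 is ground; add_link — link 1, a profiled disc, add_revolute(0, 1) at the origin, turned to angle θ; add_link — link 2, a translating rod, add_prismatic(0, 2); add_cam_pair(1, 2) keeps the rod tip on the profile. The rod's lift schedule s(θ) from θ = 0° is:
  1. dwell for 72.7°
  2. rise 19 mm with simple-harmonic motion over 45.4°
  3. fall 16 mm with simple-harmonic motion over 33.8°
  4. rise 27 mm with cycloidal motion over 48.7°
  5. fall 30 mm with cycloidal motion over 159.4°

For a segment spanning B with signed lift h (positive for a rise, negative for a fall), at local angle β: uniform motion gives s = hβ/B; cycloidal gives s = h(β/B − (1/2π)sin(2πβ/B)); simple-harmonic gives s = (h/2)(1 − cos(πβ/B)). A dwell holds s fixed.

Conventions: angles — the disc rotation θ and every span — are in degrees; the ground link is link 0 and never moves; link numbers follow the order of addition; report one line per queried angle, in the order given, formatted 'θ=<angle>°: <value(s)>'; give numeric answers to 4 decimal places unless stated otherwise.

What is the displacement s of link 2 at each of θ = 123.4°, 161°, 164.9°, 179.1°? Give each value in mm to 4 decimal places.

seg 1 [0°–72.7°] dwell: s stays 0.0000
seg 2 [72.7°–118.1°] simple-harmonic, h=19: full span → s += 19 → s = 19.0000
seg 3 [118.1°–151.9°] simple-harmonic, h=-16: θ=123.4° here. β=5.3, B=33.8. -16/2·(1 − cos(π·0.1568)) = -0.9512 → s = 18.0488
seg 3 [118.1°–151.9°] simple-harmonic, h=-16: full span → s += -16 → s = 3.0000
seg 4 [151.9°–200.6°] cycloidal, h=27: θ=161° here. β=9.1, B=48.7. 27·(0.1869 − sin(2π·0.1869)/(2π)) = 1.0818 → s = 4.0818
seg 4 [151.9°–200.6°] cycloidal, h=27: θ=164.9° here. β=13, B=48.7. 27·(0.2669 − sin(2π·0.2669)/(2π)) = 2.9345 → s = 5.9345
seg 4 [151.9°–200.6°] cycloidal, h=27: θ=179.1° here. β=27.2, B=48.7. 27·(0.5585 − sin(2π·0.5585)/(2π)) = 16.6248 → s = 19.6248

θ=123.4°: 18.0488
θ=161°: 4.0818
θ=164.9°: 5.9345
θ=179.1°: 19.6248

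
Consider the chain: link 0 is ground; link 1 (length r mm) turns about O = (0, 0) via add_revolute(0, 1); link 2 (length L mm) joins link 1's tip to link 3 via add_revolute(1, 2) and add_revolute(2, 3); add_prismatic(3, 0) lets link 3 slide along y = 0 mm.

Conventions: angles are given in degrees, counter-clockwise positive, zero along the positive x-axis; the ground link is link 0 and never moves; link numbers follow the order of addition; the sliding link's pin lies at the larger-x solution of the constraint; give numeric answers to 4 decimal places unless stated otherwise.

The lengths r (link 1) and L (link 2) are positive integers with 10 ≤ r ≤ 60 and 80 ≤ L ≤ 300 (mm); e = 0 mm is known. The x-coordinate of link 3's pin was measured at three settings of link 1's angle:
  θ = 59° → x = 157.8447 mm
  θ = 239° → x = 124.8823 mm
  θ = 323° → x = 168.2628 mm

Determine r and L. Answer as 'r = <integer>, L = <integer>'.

constraint per measurement: (x − r cos θ)² + (r sin θ − e)² = L²
subtracting the θ₁ and θ₂ equations cancels the r² and L² terms:
r = (x₁² − x₂²) / (2[(x₁cos θ₁ + e sin θ₁) − (x₂cos θ₂ + e sin θ₂)]) = 32.0000 → r = 32
L² = (x₁ − r cos θ₁)² + (r sin θ₁ − e)² = 20736.0034 → L = 144.0000 → L = 144
check at θ₃=323°: x = 168.2628 (printed 168.2628) ✓

r = 32, L = 144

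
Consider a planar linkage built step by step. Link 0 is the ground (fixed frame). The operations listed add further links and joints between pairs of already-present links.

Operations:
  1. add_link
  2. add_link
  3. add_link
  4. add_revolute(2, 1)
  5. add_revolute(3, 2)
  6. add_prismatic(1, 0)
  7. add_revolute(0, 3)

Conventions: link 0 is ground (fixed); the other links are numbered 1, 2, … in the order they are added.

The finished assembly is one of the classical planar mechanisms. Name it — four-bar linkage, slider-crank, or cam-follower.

links: 4 (incl. ground); joints: 3 revolute, 1 prismatic, 0 higher (cam) pair, forming one closed loop
4 links, 3 revolutes + 1 prismatic in one loop → slider-crank

slider-crank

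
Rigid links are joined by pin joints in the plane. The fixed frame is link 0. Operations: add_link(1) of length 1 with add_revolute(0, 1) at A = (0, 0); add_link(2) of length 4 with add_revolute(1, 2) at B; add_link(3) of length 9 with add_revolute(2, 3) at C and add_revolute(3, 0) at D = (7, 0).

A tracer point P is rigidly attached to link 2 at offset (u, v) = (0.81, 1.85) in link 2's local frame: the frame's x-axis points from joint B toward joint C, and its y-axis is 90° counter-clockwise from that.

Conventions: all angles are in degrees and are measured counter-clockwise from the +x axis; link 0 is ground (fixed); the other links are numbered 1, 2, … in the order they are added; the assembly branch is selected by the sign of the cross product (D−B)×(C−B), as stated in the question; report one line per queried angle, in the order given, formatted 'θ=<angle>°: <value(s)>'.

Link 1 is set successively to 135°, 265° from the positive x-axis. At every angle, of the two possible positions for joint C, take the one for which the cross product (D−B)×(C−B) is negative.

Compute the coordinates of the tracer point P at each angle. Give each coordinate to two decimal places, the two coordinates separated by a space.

A=(0,0), D=(7.00,0)
θ=135°: B = A + 1.00·(cos135°, sin135°) = (-0.7071, 0.7071)
θ=135°: |BD| = 7.7395
θ=135°: circle(B,4.00) ∩ circle(D,9.00): a=-0.3295, h=3.9864
θ=135°:   candidates: C₊=(-0.6710,4.7069) cross=30.853; C₋=(-1.3995,-3.2325) cross=-30.853
θ=135°:   branch - wants cross < 0 → take C=(-1.3995,-3.2325) (cross=-30.853)
θ=135°: ex = (C−B)/|BC| = (-0.1731,-0.9849); ey = (0.9849,-0.1731)
θ=135°: P = B + 0.81·ex + 1.85·ey = (0.9748,-0.4109)
θ=265°: B = A + 1.00·(cos265°, sin265°) = (-0.0872, -0.9962)
θ=265°: |BD| = 7.1568
θ=265°: circle(B,4.00) ∩ circle(D,9.00): a=-0.9627, h=3.8824
θ=265°:   candidates: C₊=(-1.5809,2.7144) cross=27.786; C₋=(-0.5001,-4.9748) cross=-27.786
θ=265°:   branch - wants cross < 0 → take C=(-0.5001,-4.9748) (cross=-27.786)
θ=265°: ex = (C−B)/|BC| = (-0.1032,-0.9947); ey = (0.9947,-0.1032)
θ=265°: P = B + 0.81·ex + 1.85·ey = (1.6693,-1.9928)

θ=135°: 0.97 -0.41
θ=265°: 1.67 -1.99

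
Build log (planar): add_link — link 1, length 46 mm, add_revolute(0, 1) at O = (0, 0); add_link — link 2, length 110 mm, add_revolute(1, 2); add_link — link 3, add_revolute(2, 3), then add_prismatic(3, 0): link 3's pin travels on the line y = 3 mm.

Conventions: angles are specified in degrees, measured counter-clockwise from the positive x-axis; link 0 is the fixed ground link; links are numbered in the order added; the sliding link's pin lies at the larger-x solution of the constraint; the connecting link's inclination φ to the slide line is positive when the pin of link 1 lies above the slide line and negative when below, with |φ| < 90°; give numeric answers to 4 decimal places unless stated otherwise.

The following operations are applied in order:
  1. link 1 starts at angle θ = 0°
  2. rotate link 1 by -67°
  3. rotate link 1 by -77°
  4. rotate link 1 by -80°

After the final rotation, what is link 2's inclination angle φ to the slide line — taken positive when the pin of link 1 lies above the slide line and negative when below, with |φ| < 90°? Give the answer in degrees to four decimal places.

geometry: r = 46 mm, L = 110 mm, e = 3 mm; θ starts at 0°
rotate link 1 by -67°: θ ← 0° -67° = -67°
rotate link 1 by -77°: θ ← -67° -77° = -144°
rotate link 1 by -80°: θ ← -144° -80° = -224°
h = r sin θ − e = 31.954285 − 3 = 28.954285
sin φ = h / L = 28.954285 / 110 = 0.26322077
φ = arcsin(0.26322077) = 15.261258°

15.2613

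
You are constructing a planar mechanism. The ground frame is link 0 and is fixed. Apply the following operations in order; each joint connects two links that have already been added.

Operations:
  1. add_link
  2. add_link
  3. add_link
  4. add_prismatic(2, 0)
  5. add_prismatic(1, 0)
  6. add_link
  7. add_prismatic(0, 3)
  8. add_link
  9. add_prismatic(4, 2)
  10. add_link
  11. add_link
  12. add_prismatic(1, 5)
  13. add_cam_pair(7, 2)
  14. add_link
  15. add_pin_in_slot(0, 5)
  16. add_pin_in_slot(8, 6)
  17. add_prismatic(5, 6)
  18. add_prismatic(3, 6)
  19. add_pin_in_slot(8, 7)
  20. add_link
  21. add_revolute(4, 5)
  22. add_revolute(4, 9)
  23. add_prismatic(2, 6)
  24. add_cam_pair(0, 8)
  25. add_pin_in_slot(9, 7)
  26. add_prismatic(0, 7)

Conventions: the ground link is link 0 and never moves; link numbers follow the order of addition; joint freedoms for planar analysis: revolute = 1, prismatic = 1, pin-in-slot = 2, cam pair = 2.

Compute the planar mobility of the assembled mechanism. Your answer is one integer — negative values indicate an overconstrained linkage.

ground; <1,0,0>
#1 <2,0,0>
#2 <3,0,0>
#3 <4,0,0>
P:2↔0 J1 <4,1,0>
P:1↔0 J1 <4,2,0>
#4 <5,2,0>
P:0↔3 J1 <5,3,0>
#5 <6,3,0>
P:4↔2 J1 <6,4,0>
#6 <7,4,0>
#7 <8,4,0>
P:1↔5 J1 <8,5,0>
C:7↔2 J2 <8,5,1>
#8 <9,5,1>
PS:0↔5 J2 <9,5,2>
PS:8↔6 J2 <9,5,3>
P:5↔6 J1 <9,6,3>
P:3↔6 J1 <9,7,3>
PS:8↔7 J2 <9,7,4>
#9 <10,7,4>
R:4↔5 J1 <10,8,4>
R:4↔9 J1 <10,9,4>
P:2↔6 J1 <10,10,4>
C:0↔8 J2 <10,10,5>
PS:9↔7 J2 <10,10,6>
P:0↔7 J1 <10,11,6>
3×9 − 2×11 − 1×6 = -1

M = -1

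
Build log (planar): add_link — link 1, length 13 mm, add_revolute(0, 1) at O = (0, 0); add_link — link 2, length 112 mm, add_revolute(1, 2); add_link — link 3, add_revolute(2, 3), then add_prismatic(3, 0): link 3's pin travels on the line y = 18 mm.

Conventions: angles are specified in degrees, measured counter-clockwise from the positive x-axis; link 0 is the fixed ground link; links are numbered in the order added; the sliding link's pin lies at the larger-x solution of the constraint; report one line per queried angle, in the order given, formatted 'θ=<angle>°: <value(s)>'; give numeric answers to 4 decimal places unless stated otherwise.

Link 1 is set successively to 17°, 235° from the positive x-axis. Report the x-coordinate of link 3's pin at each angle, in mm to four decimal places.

geometry: r = 13 mm, L = 112 mm, e = 18 mm
θ=17°: crank pin P = (r cos θ, r sin θ) = (12.431962, 3.800832)
θ=17°: h = r sin θ − e = 3.800832 − 18 = -14.199168
θ=17°: x = r cos θ + √(L² − h²) = 12.431962 + 111.096281 = 123.528243
θ=235°: crank pin P = (r cos θ, r sin θ) = (-7.456494, -10.648977)
θ=235°: h = r sin θ − e = -10.648977 − 18 = -28.648977
θ=235°: x = r cos θ + √(L² − h²) = -7.456494 + 108.273894 = 100.817400

θ=17°: 123.5282
θ=235°: 100.8174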